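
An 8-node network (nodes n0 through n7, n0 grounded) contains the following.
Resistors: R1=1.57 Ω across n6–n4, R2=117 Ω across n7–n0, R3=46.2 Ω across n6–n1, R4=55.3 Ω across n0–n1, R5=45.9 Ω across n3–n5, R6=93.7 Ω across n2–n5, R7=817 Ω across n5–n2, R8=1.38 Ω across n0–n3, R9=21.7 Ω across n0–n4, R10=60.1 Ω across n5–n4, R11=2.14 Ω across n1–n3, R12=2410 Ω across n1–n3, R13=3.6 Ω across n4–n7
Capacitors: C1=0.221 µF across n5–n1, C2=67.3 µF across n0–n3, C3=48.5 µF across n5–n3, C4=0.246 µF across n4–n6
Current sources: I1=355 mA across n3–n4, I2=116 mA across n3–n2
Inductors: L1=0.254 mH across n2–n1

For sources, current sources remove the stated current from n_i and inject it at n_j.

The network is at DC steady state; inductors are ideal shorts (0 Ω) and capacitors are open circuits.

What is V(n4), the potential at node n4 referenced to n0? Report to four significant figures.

4.120 V

MNA unknowns: 7 node voltages V₁..V_7 plus 1 source current (L1)
R1: Y=0.6369 on G[6,4]
R2: Y=0.008547 on G[7,0]
R3: Y=0.02165 on G[6,1]
R4: Y=0.01808 on G[0,1]
C1: Y=0.000 on G[5,1]
R5: Y=0.02179 on G[3,5]
R6: Y=0.01067 on G[2,5]
R7: Y=0.001224 on G[5,2]
R8: Y=0.7246 on G[0,3]
R9: Y=0.04608 on G[0,4]
R10: Y=0.01664 on G[5,4]
C2: Y=0.000 on G[0,3]
R11: Y=0.4673 on G[1,3]
I1: z[3]−=0.355, z[4]+=0.355
L1: row V2−V1=0, i_L1 at 2,1
C3: Y=0.000 on G[5,3]
R12: Y=0.0004149 on G[1,3]
C4: Y=0.000 on G[4,6]
R13: Y=0.2778 on G[4,7]
I2: z[3]−=0.116, z[2]+=0.116
solve → V1=0.1370, V2=0.1370, V3=-0.3126, V4=4.120, V5=1.259, V6=3.989, V7=3.997
aux → i_L1=0.1294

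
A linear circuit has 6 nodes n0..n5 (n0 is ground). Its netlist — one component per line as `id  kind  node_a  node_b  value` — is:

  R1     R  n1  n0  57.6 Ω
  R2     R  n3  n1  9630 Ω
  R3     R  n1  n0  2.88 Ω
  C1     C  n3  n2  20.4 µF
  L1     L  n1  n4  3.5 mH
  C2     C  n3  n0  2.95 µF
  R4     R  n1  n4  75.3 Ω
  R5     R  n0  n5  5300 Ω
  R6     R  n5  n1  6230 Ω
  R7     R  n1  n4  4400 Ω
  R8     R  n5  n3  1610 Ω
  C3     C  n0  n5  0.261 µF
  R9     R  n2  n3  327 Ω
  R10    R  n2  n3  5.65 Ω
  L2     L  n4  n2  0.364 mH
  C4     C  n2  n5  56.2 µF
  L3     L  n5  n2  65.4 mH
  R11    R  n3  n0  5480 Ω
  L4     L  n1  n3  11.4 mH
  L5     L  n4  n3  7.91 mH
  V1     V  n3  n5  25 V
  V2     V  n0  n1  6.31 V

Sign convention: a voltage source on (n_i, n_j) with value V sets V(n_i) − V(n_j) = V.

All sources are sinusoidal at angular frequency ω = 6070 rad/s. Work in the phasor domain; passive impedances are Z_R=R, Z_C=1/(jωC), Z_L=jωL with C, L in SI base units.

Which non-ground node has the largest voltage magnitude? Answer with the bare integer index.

5

Apply KCL at each of the 5 non-ground nodes and solve the resulting linear system.
Node n1: branches {R1, R2, R3, L1, R4, R6, R7, L4, V2} → V_1 = -6.310+0.000j
Node n2: branches {C1, R9, R10, L2, C4, L3} → V_2 = -8.677+1.084j
Node n3: branches {R2, C1, C2, R8, R9, R10, R11, L4, L5, V1} → V_3 = 7.926+7.750j
Node n4: branches {L1, R4, R7, L2, L5} → V_4 = -7.765+1.290j
Node n5: branches {R5, R6, R8, C3, C4, L3, V1} → V_5 = -17.07+7.750j
Source currents: i(V1)=-2.290-2.868j, i(V2)=-2.453+0.1177j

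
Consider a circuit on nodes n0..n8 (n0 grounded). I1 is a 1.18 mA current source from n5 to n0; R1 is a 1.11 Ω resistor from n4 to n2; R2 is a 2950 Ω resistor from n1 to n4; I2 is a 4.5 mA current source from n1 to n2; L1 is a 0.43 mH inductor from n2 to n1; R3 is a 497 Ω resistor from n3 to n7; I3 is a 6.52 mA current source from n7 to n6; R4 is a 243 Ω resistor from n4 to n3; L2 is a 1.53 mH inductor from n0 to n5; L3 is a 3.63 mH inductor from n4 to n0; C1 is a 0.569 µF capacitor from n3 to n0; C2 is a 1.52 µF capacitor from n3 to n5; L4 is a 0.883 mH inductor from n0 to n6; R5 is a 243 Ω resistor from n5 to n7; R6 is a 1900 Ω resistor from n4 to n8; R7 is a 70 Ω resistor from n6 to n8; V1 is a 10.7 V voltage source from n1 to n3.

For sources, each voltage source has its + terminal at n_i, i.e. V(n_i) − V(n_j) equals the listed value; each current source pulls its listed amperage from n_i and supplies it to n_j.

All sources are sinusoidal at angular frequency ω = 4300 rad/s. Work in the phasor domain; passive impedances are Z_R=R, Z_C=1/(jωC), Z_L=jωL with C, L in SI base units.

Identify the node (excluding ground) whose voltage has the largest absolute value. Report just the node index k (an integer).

3

Element admittances at ω=4300 rad/s:
  I1: injects 0.00118 A into n0 (from n5)
  Y(R1) = 0.9009+0.000j S between n4,n2
  Y(R2) = 0.0003390+0.000j S between n1,n4
  I2: injects 0.0045 A into n2 (from n1)
  Y(L1) = 0.000-0.5408j S between n2,n1
  Y(R3) = 0.002012+0.000j S between n3,n7
  I3: injects 0.00652 A into n6 (from n7)
  Y(R4) = 0.004115+0.000j S between n4,n3
  Y(L2) = 0.000-0.1520j S between n0,n5
  Y(L3) = 0.000-0.06407j S between n4,n0
  Y(C1) = 0.000+0.002447j S between n3,n0
  Y(C2) = 0.000+0.006536j S between n3,n5
  Y(L4) = 0.000-0.2634j S between n0,n6
  Y(R5) = 0.004115+0.000j S between n5,n7
  Y(R6) = 0.0005263+0.000j S between n4,n8
  Y(R7) = 0.01429+0.000j S between n6,n8
  V1: constraint V(n1)−V(n3) = 10.7
Assemble and solve the 9×9 MNA system:
  V(n1)=-1.950+0.6074j  V(n2)=-1.737+0.4918j  V(n3)=-12.65+0.6074j  V(n4)=-1.811+0.3640j  V(n5)=0.5610-0.1882j  V(n6)=-0.0006605+0.02127j  V(n7)=-4.841+0.07304j  V(n8)=-0.06500+0.03344j
  i(V1)=-0.06700-0.1152j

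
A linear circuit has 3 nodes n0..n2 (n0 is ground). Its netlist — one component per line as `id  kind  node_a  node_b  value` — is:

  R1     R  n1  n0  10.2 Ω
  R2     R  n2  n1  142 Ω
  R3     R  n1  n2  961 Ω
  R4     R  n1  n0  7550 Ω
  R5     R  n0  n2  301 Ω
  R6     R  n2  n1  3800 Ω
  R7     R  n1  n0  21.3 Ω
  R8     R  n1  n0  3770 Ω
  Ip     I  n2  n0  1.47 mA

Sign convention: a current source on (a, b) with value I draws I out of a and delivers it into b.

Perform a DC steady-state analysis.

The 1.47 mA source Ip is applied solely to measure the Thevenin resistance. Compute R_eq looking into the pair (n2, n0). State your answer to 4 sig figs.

R_eq = 89.17 Ω

MNA unknowns: 2 node voltages V₁..V_2
R1: Y=0.09804 on G[1,0]
R2: Y=0.007042 on G[2,1]
R3: Y=0.001041 on G[1,2]
R4: Y=0.0001325 on G[1,0]
R5: Y=0.003322 on G[0,2]
R6: Y=0.0002632 on G[2,1]
R7: Y=0.04695 on G[1,0]
R8: Y=0.0002653 on G[1,0]
Ip: z[2]−=0.00147, z[0]+=0.00147
solve → V1=-0.007116, V2=-0.1311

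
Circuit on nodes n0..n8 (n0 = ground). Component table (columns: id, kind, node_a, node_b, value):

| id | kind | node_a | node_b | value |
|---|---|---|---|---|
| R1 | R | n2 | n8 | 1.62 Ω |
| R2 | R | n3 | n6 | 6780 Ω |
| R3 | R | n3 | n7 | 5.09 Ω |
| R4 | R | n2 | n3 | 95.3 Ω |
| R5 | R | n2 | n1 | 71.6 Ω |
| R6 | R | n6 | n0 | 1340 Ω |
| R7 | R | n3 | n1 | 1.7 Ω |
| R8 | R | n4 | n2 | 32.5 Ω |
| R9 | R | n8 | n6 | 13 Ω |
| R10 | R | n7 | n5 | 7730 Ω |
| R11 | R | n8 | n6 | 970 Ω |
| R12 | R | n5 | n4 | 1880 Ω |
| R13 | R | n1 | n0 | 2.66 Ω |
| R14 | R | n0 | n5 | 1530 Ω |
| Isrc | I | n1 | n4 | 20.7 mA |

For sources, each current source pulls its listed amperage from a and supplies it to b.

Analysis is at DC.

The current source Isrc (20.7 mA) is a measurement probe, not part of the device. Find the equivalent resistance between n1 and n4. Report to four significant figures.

Apply KCL at each of the 8 non-ground nodes and solve the resulting linear system.
Node n1: branches {R5, R7, R13, Isrc} → V_1 = -0.002601
Node n2: branches {R1, R4, R5, R8} → V_2 = 0.8021
Node n3: branches {R2, R3, R4, R7} → V_3 = 0.01182
Node n4: branches {R8, R12, Isrc} → V_4 = 1.460
Node n5: branches {R10, R12, R14} → V_5 = 0.5918
Node n6: branches {R2, R6, R9, R11} → V_6 = 0.7919
Node n7: branches {R3, R10} → V_7 = 0.01220
Node n8: branches {R1, R9, R11} → V_8 = 0.8010

R_eq = 70.65 Ω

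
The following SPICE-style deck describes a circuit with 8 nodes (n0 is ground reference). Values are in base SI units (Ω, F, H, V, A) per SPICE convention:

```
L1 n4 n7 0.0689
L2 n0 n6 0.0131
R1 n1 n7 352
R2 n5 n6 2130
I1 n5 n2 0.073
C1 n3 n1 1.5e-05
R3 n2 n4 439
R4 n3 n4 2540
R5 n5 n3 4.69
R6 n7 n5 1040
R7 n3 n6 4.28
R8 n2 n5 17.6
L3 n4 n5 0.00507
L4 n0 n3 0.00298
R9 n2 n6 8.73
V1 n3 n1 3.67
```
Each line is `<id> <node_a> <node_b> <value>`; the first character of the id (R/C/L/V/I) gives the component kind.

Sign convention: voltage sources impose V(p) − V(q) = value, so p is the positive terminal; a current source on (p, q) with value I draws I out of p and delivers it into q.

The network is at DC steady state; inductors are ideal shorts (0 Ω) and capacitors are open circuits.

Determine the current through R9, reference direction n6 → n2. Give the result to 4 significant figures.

-0.03923 A

Element admittances at DC:
  L1: short n4↔n7 (DC inductor)
  L2: short n0↔n6 (DC inductor)
  Y(R1) = 0.002841 S between n1,n7
  Y(R2) = 0.0004695 S between n5,n6
  I1: injects 0.073 A into n2 (from n5)
  Y(C1) = 0.000 S between n3,n1
  Y(R3) = 0.002278 S between n2,n4
  Y(R4) = 0.0003937 S between n3,n4
  Y(R5) = 0.2132 S between n5,n3
  Y(R6) = 0.0009615 S between n7,n5
  Y(R7) = 0.2336 S between n3,n6
  Y(R8) = 0.05682 S between n2,n5
  L3: short n4↔n5 (DC inductor)
  L4: short n0↔n3 (DC inductor)
  Y(R9) = 0.1145 S between n2,n6
  V1: constraint V(n3)−V(n1) = 3.67
Assemble and solve the 12×12 MNA system:
  V(n1)=-3.670  V(n2)=0.3425  V(n3)=0.000  V(n4)=-0.2289  V(n5)=-0.2289  V(n6)=0.000  V(n7)=-0.2289
  i(L1)=0.009776  i(L2)=-0.03912  i(L3)=-0.008384  i(L4)=0.03912  i(V1)=-0.009776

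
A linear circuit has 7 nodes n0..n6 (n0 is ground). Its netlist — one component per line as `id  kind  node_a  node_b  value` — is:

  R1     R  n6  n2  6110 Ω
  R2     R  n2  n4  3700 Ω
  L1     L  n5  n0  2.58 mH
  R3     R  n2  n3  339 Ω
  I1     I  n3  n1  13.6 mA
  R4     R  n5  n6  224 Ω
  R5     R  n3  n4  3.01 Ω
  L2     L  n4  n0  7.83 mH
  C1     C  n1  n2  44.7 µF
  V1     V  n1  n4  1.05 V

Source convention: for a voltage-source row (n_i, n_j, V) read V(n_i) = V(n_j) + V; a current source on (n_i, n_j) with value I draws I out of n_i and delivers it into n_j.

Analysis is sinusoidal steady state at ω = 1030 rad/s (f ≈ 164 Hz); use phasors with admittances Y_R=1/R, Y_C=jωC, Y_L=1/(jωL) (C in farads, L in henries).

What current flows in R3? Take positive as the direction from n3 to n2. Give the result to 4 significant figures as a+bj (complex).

-0.003173-0.0002299j A

MNA unknowns: 6 node voltages V₁..V_6 plus 1 source current (V1)
R1: Y=0.0001637+0.000j on G[6,2]
R2: Y=0.0002703+0.000j on G[2,4]
L1: Y=0.000-0.3763j on G[5,0]
R3: Y=0.002950+0.000j on G[2,3]
I1: z[3]−=0.0136, z[1]+=0.0136
R4: Y=0.004464+0.000j on G[5,6]
R5: Y=0.3322+0.000j on G[3,4]
L2: Y=0.000-0.1240j on G[4,0]
C1: Y=0.000+0.04604j on G[1,2]
V1: row V1−V4=1.05, i_V1 at 1,4
solve → V1=1.050-0.001330j, V2=1.044+0.07730j, V3=-0.03129-0.0006378j, V4=9.787e-05-0.001330j, V5=-3.225e-05+0.0004382j, V6=0.03690+0.003156j
aux → i_V1=0.009980-0.0002633j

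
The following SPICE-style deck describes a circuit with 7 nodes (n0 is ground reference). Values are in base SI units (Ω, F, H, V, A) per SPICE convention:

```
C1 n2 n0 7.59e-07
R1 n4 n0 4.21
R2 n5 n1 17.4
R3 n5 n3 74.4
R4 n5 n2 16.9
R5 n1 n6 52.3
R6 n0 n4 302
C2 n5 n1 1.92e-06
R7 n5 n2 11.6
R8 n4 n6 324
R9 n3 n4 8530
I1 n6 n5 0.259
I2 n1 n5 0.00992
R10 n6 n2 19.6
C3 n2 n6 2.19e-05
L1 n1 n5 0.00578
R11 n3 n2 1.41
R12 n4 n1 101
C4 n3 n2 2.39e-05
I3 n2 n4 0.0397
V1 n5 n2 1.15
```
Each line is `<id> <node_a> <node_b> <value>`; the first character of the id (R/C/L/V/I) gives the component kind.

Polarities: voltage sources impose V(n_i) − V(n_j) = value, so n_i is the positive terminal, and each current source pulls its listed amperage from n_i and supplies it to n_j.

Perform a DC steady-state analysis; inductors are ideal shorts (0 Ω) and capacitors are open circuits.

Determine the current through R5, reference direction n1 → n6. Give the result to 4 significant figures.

0.08132 A

Apply KCL at each of the 6 non-ground nodes and solve the resulting linear system.
Node n1: branches {R2, R5, C2, I2, L1, R12} → V_1 = -2.018
Node n2: branches {C1, R4, R7, R10, C3, R11, C4, I3, V1} → V_2 = -3.168
Node n3: branches {R3, R9, R11, C4} → V_3 = -3.146
Node n4: branches {R1, R6, R8, R9, R12, I3} → V_4 = 0.000
Node n5: branches {R2, R3, R4, C2, R7, I1, I2, L1, V1} → V_5 = -2.018
Node n6: branches {R5, R8, I1, R10, C3} → V_6 = -6.271
Source currents: i(L1)=-0.07127, i(V1)=0.01531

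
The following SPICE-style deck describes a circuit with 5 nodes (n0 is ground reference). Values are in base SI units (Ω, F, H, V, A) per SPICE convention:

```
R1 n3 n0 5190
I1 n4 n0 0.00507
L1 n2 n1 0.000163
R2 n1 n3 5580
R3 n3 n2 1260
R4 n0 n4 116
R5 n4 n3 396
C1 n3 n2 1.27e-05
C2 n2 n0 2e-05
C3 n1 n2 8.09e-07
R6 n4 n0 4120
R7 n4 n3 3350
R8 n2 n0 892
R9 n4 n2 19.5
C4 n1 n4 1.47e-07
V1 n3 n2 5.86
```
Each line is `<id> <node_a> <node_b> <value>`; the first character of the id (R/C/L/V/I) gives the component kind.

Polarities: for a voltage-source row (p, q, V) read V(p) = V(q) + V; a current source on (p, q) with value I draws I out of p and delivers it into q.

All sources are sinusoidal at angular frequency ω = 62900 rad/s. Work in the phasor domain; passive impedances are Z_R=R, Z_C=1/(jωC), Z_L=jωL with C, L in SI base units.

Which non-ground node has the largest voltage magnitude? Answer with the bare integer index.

MNA unknowns: 4 node voltages V₁..V_4 plus 1 source current (V1)
R1: Y=0.0001927+0.000j on G[3,0]
I1: z[4]−=0.00507, z[0]+=0.00507
L1: Y=0.000-0.09754j on G[2,1]
R2: Y=0.0001792+0.000j on G[1,3]
R3: Y=0.0007937+0.000j on G[3,2]
R4: Y=0.008621+0.000j on G[0,4]
R5: Y=0.002525+0.000j on G[4,3]
C1: Y=0.000+0.7988j on G[3,2]
C2: Y=0.000+1.258j on G[2,0]
C3: Y=0.000+0.05089j on G[1,2]
R6: Y=0.0002427+0.000j on G[4,0]
R7: Y=0.0002985+0.000j on G[4,3]
R8: Y=0.001121+0.000j on G[2,0]
R9: Y=0.05128+0.000j on G[4,2]
C4: Y=0.000+0.009246j on G[1,4]
V1: row V3−V2=5.86, i_V1 at 3,2
solve → V1=-0.04221+0.04242j, V2=0.0001784+0.006142j, V3=5.860+0.006142j, V4=0.1723-0.02623j
aux → i_V1=-0.02290-4.681j

3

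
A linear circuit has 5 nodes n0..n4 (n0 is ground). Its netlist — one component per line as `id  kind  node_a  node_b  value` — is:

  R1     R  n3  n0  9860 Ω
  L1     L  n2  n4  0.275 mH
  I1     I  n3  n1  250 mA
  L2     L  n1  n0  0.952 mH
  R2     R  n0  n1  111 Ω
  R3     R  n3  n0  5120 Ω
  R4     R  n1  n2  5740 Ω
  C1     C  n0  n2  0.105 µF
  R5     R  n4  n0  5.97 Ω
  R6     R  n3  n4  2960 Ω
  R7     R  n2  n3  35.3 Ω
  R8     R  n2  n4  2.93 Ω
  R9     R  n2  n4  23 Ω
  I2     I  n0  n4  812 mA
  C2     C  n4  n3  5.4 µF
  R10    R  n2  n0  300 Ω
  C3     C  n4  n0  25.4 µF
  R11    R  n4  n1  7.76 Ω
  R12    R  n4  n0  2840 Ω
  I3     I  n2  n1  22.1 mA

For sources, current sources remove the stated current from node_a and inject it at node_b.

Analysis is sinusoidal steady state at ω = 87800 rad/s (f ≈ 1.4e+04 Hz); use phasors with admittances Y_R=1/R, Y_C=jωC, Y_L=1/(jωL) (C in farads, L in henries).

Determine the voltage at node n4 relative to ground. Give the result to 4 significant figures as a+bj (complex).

Apply KCL at each of the 4 non-ground nodes and solve the resulting linear system.
Node n1: branches {I1, L2, R2, R4, R11, I3} → V_1 = 2.020-0.1544j
Node n2: branches {L1, R4, C1, R7, R8, R9, R10, I3} → V_2 = -0.02637-0.3196j
Node n3: branches {R1, I1, R3, R6, R7, C2} → V_3 = 0.008421+0.1768j
Node n4: branches {L1, R5, R6, R8, R9, I2, C2, C3, R11, R12} → V_4 = 0.03856-0.3526j

0.03856-0.3526j V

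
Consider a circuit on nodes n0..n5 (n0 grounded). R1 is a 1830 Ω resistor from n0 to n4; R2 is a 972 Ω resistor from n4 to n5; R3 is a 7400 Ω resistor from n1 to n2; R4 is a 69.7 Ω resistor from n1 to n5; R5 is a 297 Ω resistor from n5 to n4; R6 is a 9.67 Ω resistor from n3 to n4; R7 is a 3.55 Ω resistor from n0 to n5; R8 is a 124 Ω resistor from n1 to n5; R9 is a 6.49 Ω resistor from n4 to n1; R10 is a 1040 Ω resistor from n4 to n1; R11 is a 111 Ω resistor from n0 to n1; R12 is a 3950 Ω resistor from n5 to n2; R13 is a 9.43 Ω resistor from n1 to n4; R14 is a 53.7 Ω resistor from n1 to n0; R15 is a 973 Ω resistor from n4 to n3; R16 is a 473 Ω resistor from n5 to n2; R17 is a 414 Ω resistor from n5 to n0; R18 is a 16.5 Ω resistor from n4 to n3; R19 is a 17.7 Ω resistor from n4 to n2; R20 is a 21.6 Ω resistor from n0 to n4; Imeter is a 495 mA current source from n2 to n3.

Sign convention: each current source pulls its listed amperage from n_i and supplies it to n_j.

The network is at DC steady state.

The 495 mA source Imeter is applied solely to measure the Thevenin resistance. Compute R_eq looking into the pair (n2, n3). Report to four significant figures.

R_eq = 23.03 Ω

Apply KCL at each of the 5 non-ground nodes and solve the resulting linear system.
Node n1: branches {R3, R4, R8, R9, R10, R11, R13, R14} → V_1 = 0.1583
Node n2: branches {R3, R12, R16, R19, Imeter} → V_2 = -8.203
Node n3: branches {R6, R15, R18, Imeter} → V_3 = 3.196
Node n4: branches {R1, R2, R5, R6, R9, R10, R13, R15, R18, R19, R20} → V_4 = 0.1971
Node n5: branches {R2, R4, R5, R7, R8, R12, R16, R17} → V_5 = -0.04789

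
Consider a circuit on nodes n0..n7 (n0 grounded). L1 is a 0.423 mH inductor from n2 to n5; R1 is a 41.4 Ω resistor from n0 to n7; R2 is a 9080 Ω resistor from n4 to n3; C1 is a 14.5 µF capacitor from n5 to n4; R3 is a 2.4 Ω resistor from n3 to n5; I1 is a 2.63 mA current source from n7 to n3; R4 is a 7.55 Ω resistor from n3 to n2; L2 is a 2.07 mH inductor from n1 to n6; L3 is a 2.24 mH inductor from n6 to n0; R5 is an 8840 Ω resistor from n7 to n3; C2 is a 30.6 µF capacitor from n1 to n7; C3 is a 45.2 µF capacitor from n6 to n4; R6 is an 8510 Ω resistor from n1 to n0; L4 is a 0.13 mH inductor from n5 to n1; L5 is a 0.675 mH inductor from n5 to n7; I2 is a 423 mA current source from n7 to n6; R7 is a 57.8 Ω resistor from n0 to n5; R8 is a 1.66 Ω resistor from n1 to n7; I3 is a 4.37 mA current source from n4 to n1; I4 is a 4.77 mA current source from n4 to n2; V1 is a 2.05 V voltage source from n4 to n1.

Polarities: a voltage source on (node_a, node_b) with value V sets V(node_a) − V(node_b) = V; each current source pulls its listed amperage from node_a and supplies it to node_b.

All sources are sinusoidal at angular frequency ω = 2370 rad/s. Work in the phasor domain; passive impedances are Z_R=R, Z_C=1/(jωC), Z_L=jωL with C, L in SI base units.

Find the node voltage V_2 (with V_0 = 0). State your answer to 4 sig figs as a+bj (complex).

MNA unknowns: 7 node voltages V₁..V_7 plus 1 source current (V1)
L1: Y=0.000-0.9975j on G[2,5]
R1: Y=0.02415+0.000j on G[0,7]
R2: Y=0.0001101+0.000j on G[4,3]
C1: Y=0.000+0.03436j on G[5,4]
R3: Y=0.4167+0.000j on G[3,5]
I1: z[7]−=0.00263, z[3]+=0.00263
R4: Y=0.1325+0.000j on G[3,2]
L2: Y=0.000-0.2038j on G[1,6]
L3: Y=0.000-0.1884j on G[6,0]
R5: Y=0.0001131+0.000j on G[7,3]
C2: Y=0.000+0.07252j on G[1,7]
C3: Y=0.000+0.1071j on G[6,4]
R6: Y=0.0001175+0.000j on G[1,0]
L4: Y=0.000-3.246j on G[5,1]
L5: Y=0.000-0.6251j on G[5,7]
I2: z[7]−=0.423, z[6]+=0.423
R7: Y=0.01730+0.000j on G[0,5]
R8: Y=0.6024+0.000j on G[1,7]
I3: z[4]−=0.00437, z[1]+=0.00437
I4: z[4]−=0.00477, z[2]+=0.00477
V1: row V4−V1=2.05, i_V1 at 4,1
solve → V1=-0.3539-3.912j, V2=-0.4749-3.934j, V3=-0.4702-3.938j, V4=1.696-3.912j, V5=-0.4754-3.939j, V6=-0.8904+0.1565j, V7=-0.8784-4.103j
aux → i_V1=-0.4443-0.3517j

-0.4749-3.934j V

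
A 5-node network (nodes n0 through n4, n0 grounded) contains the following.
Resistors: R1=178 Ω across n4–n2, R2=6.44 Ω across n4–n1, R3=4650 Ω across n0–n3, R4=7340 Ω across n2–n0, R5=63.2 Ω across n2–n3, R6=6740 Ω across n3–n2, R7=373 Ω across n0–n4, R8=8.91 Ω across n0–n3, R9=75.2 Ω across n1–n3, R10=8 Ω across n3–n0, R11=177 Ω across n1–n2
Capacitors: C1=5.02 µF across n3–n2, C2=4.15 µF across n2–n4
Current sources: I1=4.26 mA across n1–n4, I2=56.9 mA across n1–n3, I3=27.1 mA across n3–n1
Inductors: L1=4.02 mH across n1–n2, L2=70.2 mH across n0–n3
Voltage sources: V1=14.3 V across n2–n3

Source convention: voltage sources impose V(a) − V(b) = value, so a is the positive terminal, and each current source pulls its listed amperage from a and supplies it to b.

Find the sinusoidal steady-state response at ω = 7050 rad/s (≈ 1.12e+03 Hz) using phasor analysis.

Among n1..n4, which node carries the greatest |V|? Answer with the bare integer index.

2

Apply KCL at each of the 4 non-ground nodes and solve the resulting linear system.
Node n1: branches {R2, I1, L1, I2, I3, R9, R11} → V_1 = 6.745-2.133j
Node n2: branches {R1, C1, L1, R4, R5, R6, C2, R11, V1} → V_2 = 14.22+0.007140j
Node n3: branches {C1, I2, I3, R3, R5, L2, R6, R8, R9, R10, V1} → V_3 = -0.08489+0.007140j
Node n4: branches {R1, R2, I1, C2, R7} → V_4 = 6.791-0.6967j
Source currents: i(V1)=-0.3692-0.4758j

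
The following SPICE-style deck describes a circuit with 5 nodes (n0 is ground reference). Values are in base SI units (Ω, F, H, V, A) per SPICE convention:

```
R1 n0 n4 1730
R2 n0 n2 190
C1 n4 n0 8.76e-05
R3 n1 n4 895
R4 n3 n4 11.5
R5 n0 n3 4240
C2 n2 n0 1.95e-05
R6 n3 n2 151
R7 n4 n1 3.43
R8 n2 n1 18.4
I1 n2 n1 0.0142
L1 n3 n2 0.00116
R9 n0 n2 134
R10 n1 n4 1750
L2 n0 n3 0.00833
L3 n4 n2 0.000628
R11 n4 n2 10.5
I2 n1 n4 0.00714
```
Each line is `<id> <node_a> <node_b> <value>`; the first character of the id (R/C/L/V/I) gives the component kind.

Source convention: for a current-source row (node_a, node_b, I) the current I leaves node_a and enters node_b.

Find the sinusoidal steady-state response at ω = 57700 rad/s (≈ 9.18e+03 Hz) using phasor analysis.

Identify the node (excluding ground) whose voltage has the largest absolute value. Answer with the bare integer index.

MNA unknowns: 4 node voltages V₁..V_4
R1: Y=0.0005780+0.000j on G[0,4]
R2: Y=0.005263+0.000j on G[0,2]
C1: Y=0.000+5.055j on G[4,0]
R3: Y=0.001117+0.000j on G[1,4]
R4: Y=0.08696+0.000j on G[3,4]
R5: Y=0.0002358+0.000j on G[0,3]
C2: Y=0.000+1.125j on G[2,0]
R6: Y=0.006623+0.000j on G[3,2]
R7: Y=0.2915+0.000j on G[4,1]
R8: Y=0.05435+0.000j on G[2,1]
I1: z[2]−=0.0142, z[1]+=0.0142
L1: Y=0.000-0.01494j on G[3,2]
R9: Y=0.007463+0.000j on G[0,2]
R10: Y=0.0005714+0.000j on G[1,4]
L2: Y=0.000-0.002081j on G[0,3]
L3: Y=0.000-0.02760j on G[4,2]
R11: Y=0.09524+0.000j on G[4,2]
I2: z[1]−=0.00714, z[4]+=0.00714
solve → V1=0.02036-0.0003752j, V2=-0.002138+0.01179j, V3=0.002295-0.0008483j, V4=0.0004474-0.002629j

1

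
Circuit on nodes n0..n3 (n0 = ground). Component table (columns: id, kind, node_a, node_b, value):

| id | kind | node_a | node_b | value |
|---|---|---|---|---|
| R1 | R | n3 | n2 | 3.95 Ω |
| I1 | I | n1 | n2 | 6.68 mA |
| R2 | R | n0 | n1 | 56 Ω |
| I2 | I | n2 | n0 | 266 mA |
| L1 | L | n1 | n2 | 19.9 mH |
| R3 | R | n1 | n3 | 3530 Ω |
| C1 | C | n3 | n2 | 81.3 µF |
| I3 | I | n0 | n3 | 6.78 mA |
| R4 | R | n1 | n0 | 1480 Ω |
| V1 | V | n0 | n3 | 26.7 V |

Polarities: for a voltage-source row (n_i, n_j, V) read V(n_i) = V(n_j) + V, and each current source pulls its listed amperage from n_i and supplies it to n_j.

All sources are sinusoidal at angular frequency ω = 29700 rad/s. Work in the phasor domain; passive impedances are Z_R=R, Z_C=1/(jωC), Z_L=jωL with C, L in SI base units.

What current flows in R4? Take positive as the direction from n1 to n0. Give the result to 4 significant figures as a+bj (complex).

-0.0006460+0.001566j A

MNA unknowns: 3 node voltages V₁..V_3 plus 1 source current (V1)
R1: Y=0.2532+0.000j on G[3,2]
I1: z[1]−=0.00668, z[2]+=0.00668
R2: Y=0.01786+0.000j on G[0,1]
I2: z[2]−=0.266, z[0]+=0.266
L1: Y=0.000-0.001692j on G[1,2]
R3: Y=0.0002833+0.000j on G[1,3]
C1: Y=0.000+2.415j on G[3,2]
I3: z[0]−=0.00678, z[3]+=0.00678
R4: Y=0.0006757+0.000j on G[1,0]
V1: row V0−V3=26.7, i_V1 at 0,3
solve → V1=-0.9561+2.318j, V2=-26.73+0.1028j, V3=-26.70+0.000j
aux → i_V1=0.2415+0.04295j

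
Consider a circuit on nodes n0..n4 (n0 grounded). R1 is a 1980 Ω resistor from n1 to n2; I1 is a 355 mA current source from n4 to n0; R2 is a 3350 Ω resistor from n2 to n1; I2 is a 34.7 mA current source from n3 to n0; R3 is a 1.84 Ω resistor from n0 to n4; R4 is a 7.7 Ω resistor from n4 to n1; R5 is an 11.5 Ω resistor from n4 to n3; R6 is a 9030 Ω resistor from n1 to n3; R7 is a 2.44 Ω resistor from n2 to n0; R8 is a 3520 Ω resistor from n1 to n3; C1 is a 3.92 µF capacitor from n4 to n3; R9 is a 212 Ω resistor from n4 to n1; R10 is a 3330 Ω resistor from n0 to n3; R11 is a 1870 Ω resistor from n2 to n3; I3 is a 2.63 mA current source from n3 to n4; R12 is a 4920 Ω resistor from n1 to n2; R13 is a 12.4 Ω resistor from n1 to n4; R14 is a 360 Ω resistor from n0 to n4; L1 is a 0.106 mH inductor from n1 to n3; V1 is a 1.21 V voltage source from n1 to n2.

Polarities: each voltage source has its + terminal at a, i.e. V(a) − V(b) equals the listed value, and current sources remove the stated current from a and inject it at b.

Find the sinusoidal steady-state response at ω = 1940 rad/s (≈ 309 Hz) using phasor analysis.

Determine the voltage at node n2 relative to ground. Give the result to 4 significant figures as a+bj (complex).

Element admittances at ω=1940 rad/s:
  Y(R1) = 0.0005051+0.000j S between n1,n2
  I1: injects 0.355 A into n0 (from n4)
  Y(R2) = 0.0002985+0.000j S between n2,n1
  I2: injects 0.0347 A into n0 (from n3)
  Y(R3) = 0.5435+0.000j S between n0,n4
  Y(R4) = 0.1299+0.000j S between n4,n1
  Y(R5) = 0.08696+0.000j S between n4,n3
  Y(R6) = 0.0001107+0.000j S between n1,n3
  Y(R7) = 0.4098+0.000j S between n2,n0
  Y(R8) = 0.0002841+0.000j S between n1,n3
  Y(C1) = 0.000+0.007605j S between n4,n3
  Y(R9) = 0.004717+0.000j S between n4,n1
  Y(R10) = 0.0003003+0.000j S between n0,n3
  Y(R11) = 0.0005348+0.000j S between n2,n3
  I3: injects 0.00263 A into n4 (from n3)
  Y(R12) = 0.0002033+0.000j S between n1,n2
  Y(R13) = 0.08065+0.000j S between n1,n4
  Y(R14) = 0.002778+0.000j S between n0,n4
  Y(L1) = 0.000-4.863j S between n1,n3
  V1: constraint V(n1)−V(n2) = 1.21
Assemble and solve the 5×5 MNA system:
  V(n1)=0.5505-0.004219j  V(n2)=-0.6595-0.004219j  V(n3)=0.5512-0.02588j  V(n4)=-0.2189+0.003180j
  i(V1)=-0.2722-0.001718j

-0.6595-0.004219j V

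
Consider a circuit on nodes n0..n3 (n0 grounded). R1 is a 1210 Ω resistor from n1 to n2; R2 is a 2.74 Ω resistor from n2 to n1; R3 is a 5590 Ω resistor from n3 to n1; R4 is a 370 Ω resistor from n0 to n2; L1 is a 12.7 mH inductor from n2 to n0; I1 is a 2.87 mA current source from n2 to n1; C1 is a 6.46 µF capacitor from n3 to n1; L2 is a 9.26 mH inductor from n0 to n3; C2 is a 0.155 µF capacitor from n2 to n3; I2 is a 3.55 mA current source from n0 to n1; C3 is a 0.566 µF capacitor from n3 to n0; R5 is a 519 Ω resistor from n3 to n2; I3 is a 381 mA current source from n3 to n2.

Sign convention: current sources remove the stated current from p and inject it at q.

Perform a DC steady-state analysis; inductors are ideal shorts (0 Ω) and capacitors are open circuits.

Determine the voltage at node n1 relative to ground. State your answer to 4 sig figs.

Element admittances at DC:
  Y(R1) = 0.0008264 S between n1,n2
  Y(R2) = 0.3650 S between n2,n1
  Y(R3) = 0.0001789 S between n3,n1
  Y(R4) = 0.002703 S between n0,n2
  L1: short n2↔n0 (DC inductor)
  I1: injects 0.00287 A into n1 (from n2)
  Y(C1) = 0.000 S between n3,n1
  L2: short n0↔n3 (DC inductor)
  Y(C2) = 0.000 S between n2,n3
  I2: injects 0.00355 A into n1 (from n0)
  Y(C3) = 0.000 S between n3,n0
  Y(R5) = 0.001927 S between n3,n2
  I3: injects 0.381 A into n2 (from n3)
Assemble and solve the 5×5 MNA system:
  V(n1)=0.01754  V(n2)=0.000  V(n3)=0.000
  i(L1)=0.3845  i(L2)=0.3810

0.01754 V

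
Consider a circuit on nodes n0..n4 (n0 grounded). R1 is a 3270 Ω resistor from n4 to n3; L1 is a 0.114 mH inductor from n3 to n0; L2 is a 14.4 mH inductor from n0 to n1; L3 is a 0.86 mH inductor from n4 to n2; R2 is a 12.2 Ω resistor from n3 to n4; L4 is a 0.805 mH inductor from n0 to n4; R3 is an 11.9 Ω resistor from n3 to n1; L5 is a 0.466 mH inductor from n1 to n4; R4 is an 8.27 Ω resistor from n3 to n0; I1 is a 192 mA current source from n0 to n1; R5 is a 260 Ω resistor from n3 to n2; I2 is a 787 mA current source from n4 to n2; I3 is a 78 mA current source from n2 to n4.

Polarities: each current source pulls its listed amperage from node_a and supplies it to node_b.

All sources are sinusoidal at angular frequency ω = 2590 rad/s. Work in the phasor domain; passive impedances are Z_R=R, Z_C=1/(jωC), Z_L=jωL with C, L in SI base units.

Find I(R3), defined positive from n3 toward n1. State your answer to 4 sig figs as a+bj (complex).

MNA unknowns: 4 node voltages V₁..V_4
R1: Y=0.0003058+0.000j on G[4,3]
L1: Y=0.000-3.387j on G[3,0]
L2: Y=0.000-0.02681j on G[0,1]
L3: Y=0.000-0.4490j on G[4,2]
R2: Y=0.08197+0.000j on G[3,4]
L4: Y=0.000-0.4796j on G[0,4]
R3: Y=0.08403+0.000j on G[3,1]
L5: Y=0.000-0.8285j on G[1,4]
R4: Y=0.1209+0.000j on G[3,0]
I1: z[0]−=0.192, z[1]+=0.192
R5: Y=0.003846+0.000j on G[3,2]
I2: z[4]−=0.787, z[2]+=0.787
I3: z[2]−=0.078, z[4]+=0.078
solve → V1=0.1854+0.5013j, V2=0.1577+1.884j, V3=-0.02117+0.01004j, V4=0.1416+0.3067j

-0.01736-0.04128j A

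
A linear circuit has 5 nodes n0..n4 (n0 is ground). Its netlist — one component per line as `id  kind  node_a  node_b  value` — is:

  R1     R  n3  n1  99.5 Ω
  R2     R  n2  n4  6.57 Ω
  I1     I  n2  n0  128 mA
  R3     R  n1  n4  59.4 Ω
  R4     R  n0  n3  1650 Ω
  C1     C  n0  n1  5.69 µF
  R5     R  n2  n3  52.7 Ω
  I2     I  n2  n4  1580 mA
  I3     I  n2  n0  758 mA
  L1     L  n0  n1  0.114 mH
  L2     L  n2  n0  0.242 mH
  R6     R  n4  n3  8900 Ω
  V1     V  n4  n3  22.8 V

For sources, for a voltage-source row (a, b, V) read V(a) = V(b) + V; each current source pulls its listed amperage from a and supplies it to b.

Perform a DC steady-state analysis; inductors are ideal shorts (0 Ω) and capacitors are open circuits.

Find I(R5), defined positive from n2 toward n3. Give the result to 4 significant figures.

MNA unknowns: 4 node voltages V₁..V_4 plus 3 source currents (L1, L2, V1)
R1: Y=0.01005 on G[3,1]
R2: Y=0.1522 on G[2,4]
I1: z[2]−=0.128, z[0]+=0.128
R3: Y=0.01684 on G[1,4]
R4: Y=0.0006061 on G[0,3]
C1: Y=0.000 on G[0,1]
R5: Y=0.01898 on G[2,3]
I2: z[2]−=1.58, z[4]+=1.58
I3: z[2]−=0.758, z[0]+=0.758
L1: row V0−V1=0, i_L1 at 0,1
L2: row V2−V0=0, i_L2 at 2,0
R6: Y=0.0001124 on G[4,3]
V1: row V4−V3=22.8, i_V1 at 4,3
solve → V1=0.000, V2=0.000, V3=-11.45, V4=11.35
aux → i_L1=-0.07609, i_L2=-0.9552, i_V1=-0.3417

0.2172 A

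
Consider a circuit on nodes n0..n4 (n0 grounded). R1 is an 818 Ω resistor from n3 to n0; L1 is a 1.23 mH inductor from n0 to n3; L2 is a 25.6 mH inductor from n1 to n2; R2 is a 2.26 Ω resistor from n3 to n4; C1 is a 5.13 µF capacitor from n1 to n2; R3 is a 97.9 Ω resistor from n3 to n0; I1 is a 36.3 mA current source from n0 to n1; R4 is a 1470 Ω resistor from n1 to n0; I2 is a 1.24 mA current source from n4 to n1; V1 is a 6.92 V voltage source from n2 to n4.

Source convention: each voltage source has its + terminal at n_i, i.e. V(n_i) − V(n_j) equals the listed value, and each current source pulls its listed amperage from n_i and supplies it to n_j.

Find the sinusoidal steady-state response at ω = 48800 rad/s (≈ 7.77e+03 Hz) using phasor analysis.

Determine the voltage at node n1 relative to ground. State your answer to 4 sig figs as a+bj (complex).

MNA unknowns: 4 node voltages V₁..V_4 plus 1 source current (V1)
R1: Y=0.001222+0.000j on G[3,0]
L1: Y=0.000-0.01666j on G[0,3]
L2: Y=0.000-0.0008005j on G[1,2]
R2: Y=0.4425+0.000j on G[3,4]
C1: Y=0.000+0.2503j on G[1,2]
R3: Y=0.01021+0.000j on G[3,0]
I1: z[0]−=0.0363, z[1]+=0.0363
R4: Y=0.0006803+0.000j on G[1,0]
I2: z[4]−=0.00124, z[1]+=0.00124
V1: row V2−V4=6.92, i_V1 at 2,4
solve → V1=7.884+1.110j, V2=7.887+1.239j, V3=0.8973+1.241j, V4=0.9672+1.239j
aux → i_V1=0.03218-0.0007553j

7.884+1.110j V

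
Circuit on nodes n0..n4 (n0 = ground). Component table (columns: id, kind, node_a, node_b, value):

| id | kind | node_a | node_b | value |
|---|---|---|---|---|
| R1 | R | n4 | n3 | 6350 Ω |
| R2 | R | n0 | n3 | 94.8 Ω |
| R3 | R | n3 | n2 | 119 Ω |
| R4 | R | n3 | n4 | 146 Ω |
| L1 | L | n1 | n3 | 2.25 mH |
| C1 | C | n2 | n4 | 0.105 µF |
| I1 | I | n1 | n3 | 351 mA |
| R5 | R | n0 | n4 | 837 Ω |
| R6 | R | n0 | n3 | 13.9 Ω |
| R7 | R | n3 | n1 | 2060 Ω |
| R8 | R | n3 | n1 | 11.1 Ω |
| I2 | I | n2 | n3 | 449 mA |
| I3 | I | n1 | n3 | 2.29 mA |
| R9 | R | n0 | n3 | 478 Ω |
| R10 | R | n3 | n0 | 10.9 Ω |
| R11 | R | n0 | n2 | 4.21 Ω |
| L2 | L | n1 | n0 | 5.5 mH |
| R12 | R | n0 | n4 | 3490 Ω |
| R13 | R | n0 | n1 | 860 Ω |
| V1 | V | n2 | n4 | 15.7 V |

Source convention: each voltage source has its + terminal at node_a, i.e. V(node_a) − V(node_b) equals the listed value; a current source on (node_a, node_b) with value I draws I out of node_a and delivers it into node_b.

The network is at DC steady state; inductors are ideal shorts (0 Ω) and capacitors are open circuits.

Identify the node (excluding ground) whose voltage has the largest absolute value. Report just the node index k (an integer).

Element admittances at DC:
  Y(R1) = 0.0001575 S between n4,n3
  Y(R2) = 0.01055 S between n0,n3
  Y(R3) = 0.008403 S between n3,n2
  Y(R4) = 0.006849 S between n3,n4
  L1: short n1↔n3 (DC inductor)
  Y(C1) = 0.000 S between n2,n4
  I1: injects 0.351 A into n3 (from n1)
  Y(R5) = 0.001195 S between n0,n4
  Y(R6) = 0.07194 S between n0,n3
  Y(R7) = 0.0004854 S between n3,n1
  Y(R8) = 0.09009 S between n3,n1
  I2: injects 0.449 A into n3 (from n2)
  I3: injects 0.00229 A into n3 (from n1)
  Y(R9) = 0.002092 S between n0,n3
  Y(R10) = 0.09174 S between n3,n0
  Y(R11) = 0.2375 S between n0,n2
  L2: short n1↔n0 (DC inductor)
  Y(R12) = 0.0002865 S between n0,n4
  Y(R13) = 0.001163 S between n0,n1
  V1: constraint V(n2)−V(n4) = 15.7
Assemble and solve the 7×7 MNA system:
  V(n1)=0.000  V(n2)=-1.241  V(n3)=0.000  V(n4)=-16.94
  i(L1)=-0.6732  i(L2)=0.3199  i(V1)=-0.1438

4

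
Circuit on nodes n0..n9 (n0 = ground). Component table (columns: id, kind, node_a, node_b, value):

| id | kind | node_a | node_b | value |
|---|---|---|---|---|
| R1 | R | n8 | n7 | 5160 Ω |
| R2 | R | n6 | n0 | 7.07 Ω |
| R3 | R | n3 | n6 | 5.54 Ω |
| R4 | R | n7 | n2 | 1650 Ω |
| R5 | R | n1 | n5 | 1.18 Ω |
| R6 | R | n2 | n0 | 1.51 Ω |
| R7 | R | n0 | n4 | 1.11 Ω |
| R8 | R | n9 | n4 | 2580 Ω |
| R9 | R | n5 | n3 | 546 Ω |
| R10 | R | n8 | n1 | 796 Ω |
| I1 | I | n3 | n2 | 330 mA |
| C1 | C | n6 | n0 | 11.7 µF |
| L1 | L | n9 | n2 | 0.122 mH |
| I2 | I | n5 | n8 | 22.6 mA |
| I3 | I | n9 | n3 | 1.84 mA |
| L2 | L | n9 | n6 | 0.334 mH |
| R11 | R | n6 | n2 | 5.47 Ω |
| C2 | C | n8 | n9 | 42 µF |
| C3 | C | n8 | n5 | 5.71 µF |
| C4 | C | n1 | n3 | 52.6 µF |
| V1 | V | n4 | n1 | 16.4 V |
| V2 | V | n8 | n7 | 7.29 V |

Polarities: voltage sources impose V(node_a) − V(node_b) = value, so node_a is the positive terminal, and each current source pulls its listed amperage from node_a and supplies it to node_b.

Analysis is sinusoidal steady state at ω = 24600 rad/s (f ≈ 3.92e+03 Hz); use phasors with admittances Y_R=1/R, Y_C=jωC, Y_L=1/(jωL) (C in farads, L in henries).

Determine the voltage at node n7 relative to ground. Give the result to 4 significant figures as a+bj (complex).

-7.354-1.151j V

Element admittances at ω=24600 rad/s:
  Y(R1) = 0.0001938+0.000j S between n8,n7
  Y(R2) = 0.1414+0.000j S between n6,n0
  Y(R3) = 0.1805+0.000j S between n3,n6
  Y(R4) = 0.0006061+0.000j S between n7,n2
  Y(R5) = 0.8475+0.000j S between n1,n5
  Y(R6) = 0.6623+0.000j S between n2,n0
  Y(R7) = 0.9009+0.000j S between n0,n4
  Y(R8) = 0.0003876+0.000j S between n9,n4
  Y(R9) = 0.001832+0.000j S between n5,n3
  Y(R10) = 0.001256+0.000j S between n8,n1
  I1: injects 0.33 A into n2 (from n3)
  Y(C1) = 0.000+0.2878j S between n6,n0
  Y(L1) = 0.000-0.3332j S between n9,n2
  I2: injects 0.0226 A into n8 (from n5)
  I3: injects 0.00184 A into n3 (from n9)
  Y(L2) = 0.000-0.1217j S between n9,n6
  Y(R11) = 0.1828+0.000j S between n6,n2
  Y(C2) = 0.000+1.033j S between n8,n9
  Y(C3) = 0.000+0.1405j S between n8,n5
  Y(C4) = 0.000+1.294j S between n1,n3
  V1: constraint V(n4)−V(n1) = 16.4
  V2: constraint V(n8)−V(n7) = 7.29
Assemble and solve the 11×11 MNA system:
  V(n1)=-14.18+2.123j  V(n2)=-1.207-0.8364j  V(n3)=-14.13+1.165j  V(n4)=2.220+2.123j  V(n5)=-13.30+4.311j  V(n6)=-5.454+1.491j  V(n7)=-7.354-1.151j  V(n8)=-0.06398-1.151j  V(n9)=1.732-1.885j
  i(V1)=-2.000-1.914j  i(V2)=-0.005138-0.0001904j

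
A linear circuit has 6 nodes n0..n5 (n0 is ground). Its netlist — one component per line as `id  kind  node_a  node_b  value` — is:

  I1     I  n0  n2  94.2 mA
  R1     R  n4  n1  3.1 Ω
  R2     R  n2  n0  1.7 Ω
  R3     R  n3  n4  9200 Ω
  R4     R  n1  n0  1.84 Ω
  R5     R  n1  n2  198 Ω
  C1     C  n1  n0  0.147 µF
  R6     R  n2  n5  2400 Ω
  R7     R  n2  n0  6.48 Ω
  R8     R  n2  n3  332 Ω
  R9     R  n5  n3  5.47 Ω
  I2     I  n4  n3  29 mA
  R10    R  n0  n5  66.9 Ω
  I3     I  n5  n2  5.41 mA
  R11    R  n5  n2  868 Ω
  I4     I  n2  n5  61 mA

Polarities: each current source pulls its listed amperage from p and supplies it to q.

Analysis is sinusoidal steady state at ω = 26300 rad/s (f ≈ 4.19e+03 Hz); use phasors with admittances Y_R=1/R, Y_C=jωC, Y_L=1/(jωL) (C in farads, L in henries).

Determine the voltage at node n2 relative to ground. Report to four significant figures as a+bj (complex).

0.07758+2.441e-06j V

Apply KCL at each of the 5 non-ground nodes and solve the resulting linear system.
Node n1: branches {R1, R4, R5, C1} → V_1 = -0.05125+0.0003612j
Node n2: branches {I1, R2, R5, R6, R7, R8, I3, R11, I4} → V_2 = 0.07758+2.441e-06j
Node n3: branches {R3, R8, R9, I2} → V_3 = 4.396+2.743e-06j
Node n4: branches {R1, R3, I2} → V_4 = -0.1396+0.0003611j
Node n5: branches {R6, R9, R10, I3, R11, I4} → V_5 = 4.311+2.535e-06j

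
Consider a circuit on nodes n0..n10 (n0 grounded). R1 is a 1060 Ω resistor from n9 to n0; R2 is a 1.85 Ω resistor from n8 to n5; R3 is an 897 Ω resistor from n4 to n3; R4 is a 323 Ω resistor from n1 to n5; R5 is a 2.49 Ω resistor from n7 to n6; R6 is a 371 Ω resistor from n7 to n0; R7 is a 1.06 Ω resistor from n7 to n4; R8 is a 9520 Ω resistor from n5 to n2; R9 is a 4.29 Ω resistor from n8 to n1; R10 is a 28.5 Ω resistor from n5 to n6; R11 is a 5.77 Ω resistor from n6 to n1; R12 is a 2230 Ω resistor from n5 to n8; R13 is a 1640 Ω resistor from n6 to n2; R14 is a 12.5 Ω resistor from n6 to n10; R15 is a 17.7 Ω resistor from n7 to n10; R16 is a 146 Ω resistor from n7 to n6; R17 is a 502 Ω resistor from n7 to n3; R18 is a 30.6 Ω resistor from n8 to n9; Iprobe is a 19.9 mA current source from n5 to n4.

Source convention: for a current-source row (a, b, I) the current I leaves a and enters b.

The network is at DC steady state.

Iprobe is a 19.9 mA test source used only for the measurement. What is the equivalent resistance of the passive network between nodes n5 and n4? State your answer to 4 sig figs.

Apply KCL at each of the 10 non-ground nodes and solve the resulting linear system.
Node n1: branches {R4, R9, R11} → V_1 = -0.07863
Node n2: branches {R8, R13} → V_2 = -0.02227
Node n3: branches {R3, R17} → V_3 = 0.05432
Node n4: branches {R3, R7, Iprobe} → V_4 = 0.06783
Node n5: branches {R2, R4, R8, R10, R12, Iprobe} → V_5 = -0.1630
Node n6: branches {R5, R10, R11, R13, R14, R16} → V_6 = 0.001974
Node n7: branches {R5, R6, R7, R15, R16, R17} → V_7 = 0.04676
Node n8: branches {R2, R9, R12, R18} → V_8 = -0.1374
Node n9: branches {R1, R18} → V_9 = -0.1336
Node n10: branches {R14, R15} → V_10 = 0.02051

R_eq = 11.60 Ω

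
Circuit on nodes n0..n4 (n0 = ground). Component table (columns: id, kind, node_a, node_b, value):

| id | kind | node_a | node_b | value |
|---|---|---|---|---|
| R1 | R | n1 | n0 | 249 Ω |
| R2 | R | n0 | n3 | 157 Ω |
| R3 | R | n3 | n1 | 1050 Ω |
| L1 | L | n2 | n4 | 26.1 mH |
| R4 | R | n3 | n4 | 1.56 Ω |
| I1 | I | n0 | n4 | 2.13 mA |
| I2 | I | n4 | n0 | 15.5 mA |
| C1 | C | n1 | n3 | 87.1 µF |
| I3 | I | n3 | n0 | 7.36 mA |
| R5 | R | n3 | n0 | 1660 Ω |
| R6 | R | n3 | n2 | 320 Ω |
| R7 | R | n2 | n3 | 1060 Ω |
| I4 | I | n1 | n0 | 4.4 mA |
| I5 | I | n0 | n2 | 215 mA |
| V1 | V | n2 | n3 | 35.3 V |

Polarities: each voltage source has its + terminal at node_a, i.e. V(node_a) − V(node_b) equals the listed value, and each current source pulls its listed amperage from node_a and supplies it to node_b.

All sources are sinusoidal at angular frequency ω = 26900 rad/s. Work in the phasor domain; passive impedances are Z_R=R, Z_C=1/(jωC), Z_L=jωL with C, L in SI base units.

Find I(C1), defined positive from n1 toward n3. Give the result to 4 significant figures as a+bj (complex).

MNA unknowns: 4 node voltages V₁..V_4 plus 1 source current (V1)
R1: Y=0.004016+0.000j on G[1,0]
R2: Y=0.006369+0.000j on G[0,3]
R3: Y=0.0009524+0.000j on G[3,1]
L1: Y=0.000-0.001424j on G[2,4]
R4: Y=0.6410+0.000j on G[3,4]
I1: z[0]−=0.00213, z[4]+=0.00213
I2: z[4]−=0.0155, z[0]+=0.0155
C1: Y=0.000+2.343j on G[1,3]
I3: z[3]−=0.00736, z[0]+=0.00736
R5: Y=0.0006024+0.000j on G[3,0]
R6: Y=0.003125+0.000j on G[3,2]
R7: Y=0.0009434+0.000j on G[2,3]
I4: z[1]−=0.0044, z[0]+=0.0044
I5: z[0]−=0.215, z[2]+=0.215
V1: row V2−V3=35.3, i_V1 at 2,3
solve → V1=17.28+0.01998j, V2=52.58-0.01151j, V3=17.28-0.01151j, V4=17.26-0.08999j
aux → i_V1=0.07127+0.05031j

-0.07380-0.0001103j A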